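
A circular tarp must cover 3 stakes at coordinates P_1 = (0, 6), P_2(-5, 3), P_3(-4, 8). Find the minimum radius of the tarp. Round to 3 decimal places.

3.022

Side lengths²: P_1P_2² = 34, P_1P_3² = 20, P_2P_3² = 26.
Since P_1P_2² = 34 < 26 + 20 = 46, the triangle is acute, so the smallest enclosing circle is the circumcircle.
Circumcentre = (-32/11, 57/11), r² = 1105/121.
r = √(1105/121) ≈ 3.022.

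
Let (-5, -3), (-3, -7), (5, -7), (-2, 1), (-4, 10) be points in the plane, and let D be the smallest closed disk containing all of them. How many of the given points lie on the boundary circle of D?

2

The minimum enclosing circle of a finite set is fixed by two of the points (as a diameter) or three (as a circumcircle).
The farthest pair is (5, -7)–(-4, 10) with squared distance 370. The circle on this segment as diameter has centre (0.5, 1.5) and r² = 370/4 = 92.5.
Check (-5, -3): distance² to centre = 50.5 ≤ 92.5, so it lies inside.
All remaining points lie in this disk, and no smaller disk contains both endpoints, so this is the minimum enclosing circle.
The points at distance exactly r from the centre are (5, -7), (-4, 10) — 2 points.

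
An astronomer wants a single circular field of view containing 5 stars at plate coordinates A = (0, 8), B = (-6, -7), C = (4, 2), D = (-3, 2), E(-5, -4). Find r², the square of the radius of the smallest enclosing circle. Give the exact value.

A smallest enclosing disk is always determined by at most three of the input points on its boundary.
The farthest pair is A–B with squared distance 261. The circle on this segment as diameter has centre (-3, 0.5) and r² = 261/4 = 65.25.
Check C: distance² to centre = 51.25 ≤ 65.25, so it lies inside.
All remaining points lie in this disk, and no smaller disk contains both endpoints, so this is the minimum enclosing circle.

65.25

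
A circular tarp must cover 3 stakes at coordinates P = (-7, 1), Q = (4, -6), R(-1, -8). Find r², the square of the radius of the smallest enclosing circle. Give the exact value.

42.5

Side lengths²: PQ² = 170, PR² = 117, QR² = 29.
Since PQ² = 170 ≥ 117 + 29 = 146, the angle opposite PQ is not acute, so the smallest enclosing circle has PQ as diameter.
Centre = midpoint of PQ = (-1.5, -2.5), r² = 170/4 = 42.5.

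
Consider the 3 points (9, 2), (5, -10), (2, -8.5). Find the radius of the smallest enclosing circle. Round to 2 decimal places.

6.37

Call the three points A, B, C in the order given.
Side lengths²: AB² = 160, AC² = 159.25, BC² = 11.25.
Since AB² = 160 < 159.25 + 11.25 = 170.5, the triangle is acute, so the smallest enclosing circle is the circumcircle.
Circumcentre = (6.25, -3.75), r² = 40.625.
r = √(40.625) ≈ 6.37.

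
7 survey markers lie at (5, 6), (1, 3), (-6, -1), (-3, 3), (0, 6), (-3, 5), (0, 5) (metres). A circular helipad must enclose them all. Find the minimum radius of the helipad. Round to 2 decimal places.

6.52

By Welzl's lemma the MEC is supported by two points (diametrically opposite) or three points (on a circumcircle).
The farthest pair is (5, 6)–(-6, -1) with squared distance 170. The circle on this segment as diameter has centre (-0.5, 2.5) and r² = 170/4 = 42.5.
Check (1, 3): distance² to centre = 2.5 ≤ 42.5, so it lies inside.
All remaining points lie in this disk, and no smaller disk contains both endpoints, so this is the minimum enclosing circle.
r = √(42.5) ≈ 6.52.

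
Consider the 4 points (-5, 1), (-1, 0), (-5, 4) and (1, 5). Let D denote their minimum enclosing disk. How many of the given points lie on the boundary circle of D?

2

A smallest enclosing disk is always determined by at most three of the input points on its boundary.
The farthest pair is (-5, 1)–(1, 5) with squared distance 52. The circle on this segment as diameter has centre (-2, 3) and r² = 52/4 = 13.
Check (-1, 0): distance² to centre = 10 ≤ 13, so it lies inside.
All remaining points lie in this disk, and no smaller disk contains both endpoints, so this is the minimum enclosing circle.
The points at distance exactly r from the centre are (-5, 1), (1, 5) — 2 points.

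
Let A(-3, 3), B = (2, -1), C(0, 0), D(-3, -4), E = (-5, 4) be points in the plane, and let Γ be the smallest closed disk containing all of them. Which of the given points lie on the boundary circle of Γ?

B, D, E

The minimum enclosing circle of a finite set is fixed by two of the points (as a diameter) or three (as a circumcircle).
The minimum enclosing circle is determined by three boundary points: B, D, E.
Their circumcentre is (-52/23, 10/23) with r² = 10693/529.
The farthest remaining point A is at distance² 3770/529 ≤ 10693/529.
The points at distance exactly r from the centre are B, D, E — 3 points.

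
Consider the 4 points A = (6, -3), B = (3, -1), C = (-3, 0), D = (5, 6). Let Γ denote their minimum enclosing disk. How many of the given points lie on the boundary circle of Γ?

The minimum enclosing circle is determined by three boundary points: A, C, D.
Their circumcentre is (31/13, 15/13) with r² = 5125/169.
The farthest remaining point B is at distance² 848/169 ≤ 5125/169.
The points at distance exactly r from the centre are A, C, D — 3 points.

3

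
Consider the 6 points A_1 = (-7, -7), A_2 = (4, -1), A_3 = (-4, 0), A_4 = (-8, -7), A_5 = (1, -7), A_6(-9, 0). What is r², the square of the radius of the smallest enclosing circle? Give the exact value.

425/9

The minimum enclosing circle of a finite set is fixed by two of the points (as a diameter) or three (as a circumcircle).
The minimum enclosing circle is determined by three boundary points: A_2, A_4, A_6.
Their circumcentre is (-8/3, -8/3) with r² = 425/9.
The farthest remaining point A_1 is at distance² 338/9 ≤ 425/9.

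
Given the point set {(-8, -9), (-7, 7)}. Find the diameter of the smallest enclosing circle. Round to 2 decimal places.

The smallest circle enclosing two points has them as diameter endpoints.
Centre = midpoint = (-7.5, -1); r² = |(-8, -9)−(-7, 7)|²/4 = 257/4 = 64.25.
Diameter = 2r = 2√(64.25) ≈ 16.03.

16.03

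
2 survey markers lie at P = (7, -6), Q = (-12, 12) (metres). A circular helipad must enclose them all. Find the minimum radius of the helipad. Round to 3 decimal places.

The smallest circle enclosing two points has them as diameter endpoints.
Centre = midpoint = (-2.5, 3); r² = |PQ|²/4 = 685/4 = 171.25.
r = √(171.25) ≈ 13.086.

13.086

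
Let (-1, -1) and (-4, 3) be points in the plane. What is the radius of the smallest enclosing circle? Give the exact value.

2.5

The smallest circle enclosing two points has them as diameter endpoints.
Centre = midpoint = (-2.5, 1); r² = |(-1, -1)−(-4, 3)|²/4 = 25/4 = 6.25.
r = √(6.25) = 2.5.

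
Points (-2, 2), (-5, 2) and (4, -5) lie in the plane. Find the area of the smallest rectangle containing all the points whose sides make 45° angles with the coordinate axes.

24

In coordinates u = x + y, v = x − y the rectangle is axis-aligned; the map (x,y)→(u,v) scales areas by 2.
u-values: 0, -3, -1; range = 0 − (-3) = 3.
v-values: -4, -7, 9; range = 9 − (-7) = 16.
Area = (3 × 16) / 2 = 24.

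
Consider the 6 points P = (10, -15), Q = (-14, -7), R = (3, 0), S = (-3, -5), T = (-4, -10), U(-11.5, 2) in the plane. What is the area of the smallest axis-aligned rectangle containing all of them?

x ranges over [-14, 10], width 24.
y ranges over [-15, 2], height 17.
Area = 24 × 17 = 408.

408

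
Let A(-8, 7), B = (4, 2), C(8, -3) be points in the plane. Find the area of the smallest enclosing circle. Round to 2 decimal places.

279.60

Side lengths²: AB² = 169, AC² = 356, BC² = 41.
Since AC² = 356 ≥ 169 + 41 = 210, the angle opposite AC is not acute, so the smallest enclosing circle has AC as diameter.
Centre = midpoint of AC = (0, 2), r² = 356/4 = 89.
Area = π·r² = π·89 ≈ 279.60.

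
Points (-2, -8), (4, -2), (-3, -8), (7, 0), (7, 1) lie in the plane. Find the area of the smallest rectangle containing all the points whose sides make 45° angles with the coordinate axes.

In coordinates u = x + y, v = x − y the rectangle is axis-aligned; the map (x,y)→(u,v) scales areas by 2.
u-values: -10, 2, -11, 7, 8; range = 8 − (-11) = 19.
v-values: 6, 6, 5, 7, 6; range = 7 − 5 = 2.
Area = (19 × 2) / 2 = 19.

19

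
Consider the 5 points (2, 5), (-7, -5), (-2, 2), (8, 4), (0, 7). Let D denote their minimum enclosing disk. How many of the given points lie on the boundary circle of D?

2

By Welzl's lemma the MEC is supported by two points (diametrically opposite) or three points (on a circumcircle).
The farthest pair is (-7, -5)–(8, 4) with squared distance 306. The circle on this segment as diameter has centre (0.5, -0.5) and r² = 306/4 = 76.5.
Check (2, 5): distance² to centre = 32.5 ≤ 76.5, so it lies inside.
All remaining points lie in this disk, and no smaller disk contains both endpoints, so this is the minimum enclosing circle.
The points at distance exactly r from the centre are (-7, -5), (8, 4) — 2 points.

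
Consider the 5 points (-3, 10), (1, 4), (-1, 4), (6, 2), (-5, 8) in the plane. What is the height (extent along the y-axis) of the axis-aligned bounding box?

8

max y = 10, min y = 2, so height = 8.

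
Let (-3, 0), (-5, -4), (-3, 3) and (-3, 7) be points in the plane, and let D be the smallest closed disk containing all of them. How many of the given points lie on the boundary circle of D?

2

By Welzl's lemma the MEC is supported by two points (diametrically opposite) or three points (on a circumcircle).
The farthest pair is (-5, -4)–(-3, 7) with squared distance 125. The circle on this segment as diameter has centre (-4, 1.5) and r² = 125/4 = 31.25.
Check (-3, 0): distance² to centre = 3.25 ≤ 31.25, so it lies inside.
All remaining points lie in this disk, and no smaller disk contains both endpoints, so this is the minimum enclosing circle.
The points at distance exactly r from the centre are (-5, -4), (-3, 7) — 2 points.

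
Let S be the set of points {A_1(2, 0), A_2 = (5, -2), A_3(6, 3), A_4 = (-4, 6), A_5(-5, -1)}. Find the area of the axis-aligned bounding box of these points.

x ranges over [-5, 6], width 11.
y ranges over [-2, 6], height 8.
Area = 11 × 8 = 88.

88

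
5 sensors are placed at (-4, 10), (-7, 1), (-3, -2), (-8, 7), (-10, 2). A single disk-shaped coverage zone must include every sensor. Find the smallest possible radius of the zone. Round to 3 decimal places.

The minimum enclosing circle of a finite set is fixed by two of the points (as a diameter) or three (as a circumcircle).
The minimum enclosing circle is determined by three boundary points: (-4, 10), (-3, -2), (-10, 2).
Their circumcentre is (-4.25, 3.9375) with r² = 36.81640625.
The farthest remaining point (-8, 7) is at distance² 23.44140625 ≤ 36.81640625.
r = √(36.81640625) ≈ 6.068.

6.068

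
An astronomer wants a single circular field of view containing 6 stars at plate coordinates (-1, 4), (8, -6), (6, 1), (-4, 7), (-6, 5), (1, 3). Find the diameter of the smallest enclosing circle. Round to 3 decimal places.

The minimum enclosing circle of a finite set is fixed by two of the points (as a diameter) or three (as a circumcircle).
The minimum enclosing circle is determined by three boundary points: (8, -6), (-4, 7), (-6, 5).
Their circumcentre is (1.22, -0.22) with r² = 79.3768.
The farthest remaining point (6, 1) is at distance² 24.3368 ≤ 79.3768.
Diameter = 2r = 2√(79.3768) ≈ 17.819.

17.819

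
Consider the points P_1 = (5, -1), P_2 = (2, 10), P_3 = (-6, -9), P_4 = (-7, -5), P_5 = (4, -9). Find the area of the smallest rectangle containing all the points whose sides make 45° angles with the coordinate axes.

283.5

In coordinates u = x + y, v = x − y the rectangle is axis-aligned; the map (x,y)→(u,v) scales areas by 2.
u-values: 4, 12, -15, -12, -5; range = 12 − (-15) = 27.
v-values: 6, -8, 3, -2, 13; range = 13 − (-8) = 21.
Area = (27 × 21) / 2 = 283.5.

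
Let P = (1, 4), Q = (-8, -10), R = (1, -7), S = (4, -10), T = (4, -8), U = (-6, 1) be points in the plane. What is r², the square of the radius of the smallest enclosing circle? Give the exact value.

56785/784

A smallest enclosing disk is always determined by at most three of the input points on its boundary.
The minimum enclosing circle is determined by three boundary points: P, Q, S.
Their circumcentre is (-2, -111/28) with r² = 56785/784.
The farthest remaining point T is at distance² 40993/784 ≤ 56785/784.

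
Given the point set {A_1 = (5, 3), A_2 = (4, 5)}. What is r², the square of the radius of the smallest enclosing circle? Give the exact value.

1.25

The smallest circle enclosing two points has them as diameter endpoints.
Centre = midpoint = (4.5, 4); r² = |A_1A_2|²/4 = 5/4 = 1.25.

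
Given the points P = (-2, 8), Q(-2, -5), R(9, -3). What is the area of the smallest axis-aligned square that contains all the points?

169

The bounding box has width 11 and height 13.
An axis-aligned square enclosing the set must have side ≥ max(width, height).
So the minimum side is max(11, 13) = 13.
Area = 13² = 169.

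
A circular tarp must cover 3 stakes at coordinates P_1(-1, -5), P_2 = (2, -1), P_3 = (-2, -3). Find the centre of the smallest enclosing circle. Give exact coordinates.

(0.5, -3)

Side lengths²: P_1P_2² = 25, P_1P_3² = 5, P_2P_3² = 20.
Since P_1P_2² = 25 ≥ 20 + 5 = 25, the angle opposite P_1P_2 is not acute, so the smallest enclosing circle has P_1P_2 as diameter.
Centre = midpoint of P_1P_2 = (0.5, -3), r² = 25/4 = 6.25.
Centre = (0.5, -3).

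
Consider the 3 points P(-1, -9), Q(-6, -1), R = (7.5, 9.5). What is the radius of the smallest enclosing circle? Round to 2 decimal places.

Side lengths²: PQ² = 89, PR² = 414.5, QR² = 292.5.
Since PR² = 414.5 ≥ 292.5 + 89 = 381.5, the angle opposite PR is not acute, so the smallest enclosing circle has PR as diameter.
Centre = midpoint of PR = (3.25, 0.25), r² = 414.5/4 = 103.625.
r = √(103.625) ≈ 10.18.

10.18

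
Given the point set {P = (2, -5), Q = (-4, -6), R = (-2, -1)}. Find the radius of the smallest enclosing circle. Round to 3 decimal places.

3.309

Side lengths²: PQ² = 37, PR² = 32, QR² = 29.
Since PQ² = 37 < 32 + 29 = 61, the triangle is acute, so the smallest enclosing circle is the circumcircle.
Circumcentre = (-17/14, -59/14), r² = 1073/98.
r = √(1073/98) ≈ 3.309.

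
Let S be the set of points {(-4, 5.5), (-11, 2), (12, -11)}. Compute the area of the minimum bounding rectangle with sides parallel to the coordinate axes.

379.5

x ranges over [-11, 12], width 23.
y ranges over [-11, 5.5], height 16.5.
Area = 23 × 16.5 = 379.5.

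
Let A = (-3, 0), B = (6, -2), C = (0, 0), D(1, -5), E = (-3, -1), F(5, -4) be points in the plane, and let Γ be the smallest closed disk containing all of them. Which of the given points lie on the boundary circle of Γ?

A, B, F

The farthest pair is A–B with squared distance 85. The circle on this segment as diameter has centre (1.5, -1) and r² = 85/4 = 21.25.
Check C: distance² to centre = 3.25 ≤ 21.25, so it lies inside.
All remaining points lie in this disk, and no smaller disk contains both endpoints, so this is the minimum enclosing circle.
The points at distance exactly r from the centre are A, B, F — 3 points.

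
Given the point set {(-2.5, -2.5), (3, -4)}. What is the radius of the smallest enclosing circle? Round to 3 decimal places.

2.850

The smallest circle enclosing two points has them as diameter endpoints.
Centre = midpoint = (0.25, -3.25); r² = |(-2.5, -2.5)−(3, -4)|²/4 = 32.5/4 = 8.125.
r = √(8.125) ≈ 2.850.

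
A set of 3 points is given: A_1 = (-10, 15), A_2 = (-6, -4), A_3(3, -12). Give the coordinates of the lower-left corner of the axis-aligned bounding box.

x-range [-10, 3], y-range [-12, 15].
The lower-left corner is (-10, -12).

(-10, -12)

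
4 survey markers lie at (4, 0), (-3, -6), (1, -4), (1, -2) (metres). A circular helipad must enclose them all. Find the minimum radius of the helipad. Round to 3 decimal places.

By Welzl's lemma the MEC is supported by two points (diametrically opposite) or three points (on a circumcircle).
The farthest pair is (4, 0)–(-3, -6) with squared distance 85. The circle on this segment as diameter has centre (0.5, -3) and r² = 85/4 = 21.25.
Check (1, -4): distance² to centre = 1.25 ≤ 21.25, so it lies inside.
All remaining points lie in this disk, and no smaller disk contains both endpoints, so this is the minimum enclosing circle.
r = √(21.25) ≈ 4.610.

4.610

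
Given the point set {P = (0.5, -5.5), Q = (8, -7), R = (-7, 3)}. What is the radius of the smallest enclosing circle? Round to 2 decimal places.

9.01

Side lengths²: PQ² = 58.5, PR² = 128.5, QR² = 325.
Since QR² = 325 ≥ 128.5 + 58.5 = 187, the angle opposite QR is not acute, so the smallest enclosing circle has QR as diameter.
Centre = midpoint of QR = (0.5, -2), r² = 325/4 = 81.25.
r = √(81.25) ≈ 9.01.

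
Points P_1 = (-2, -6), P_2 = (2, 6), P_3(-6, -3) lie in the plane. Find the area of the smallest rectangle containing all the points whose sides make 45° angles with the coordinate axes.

68

In coordinates u = x + y, v = x − y the rectangle is axis-aligned; the map (x,y)→(u,v) scales areas by 2.
u-values: -8, 8, -9; range = 8 − (-9) = 17.
v-values: 4, -4, -3; range = 4 − (-4) = 8.
Area = (17 × 8) / 2 = 68.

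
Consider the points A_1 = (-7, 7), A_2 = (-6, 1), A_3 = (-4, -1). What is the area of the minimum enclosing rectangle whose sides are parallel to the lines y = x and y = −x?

In coordinates u = x + y, v = x − y the rectangle is axis-aligned; the map (x,y)→(u,v) scales areas by 2.
u-values: 0, -5, -5; range = 0 − (-5) = 5.
v-values: -14, -7, -3; range = -3 − (-14) = 11.
Area = (5 × 11) / 2 = 27.5.

27.5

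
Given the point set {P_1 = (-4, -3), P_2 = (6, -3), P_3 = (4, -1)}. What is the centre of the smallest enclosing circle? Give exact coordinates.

(1, -3)

Side lengths²: P_1P_2² = 100, P_1P_3² = 68, P_2P_3² = 8.
Since P_1P_2² = 100 ≥ 68 + 8 = 76, the angle opposite P_1P_2 is not acute, so the smallest enclosing circle has P_1P_2 as diameter.
Centre = midpoint of P_1P_2 = (1, -3), r² = 100/4 = 25.
Centre = (1, -3).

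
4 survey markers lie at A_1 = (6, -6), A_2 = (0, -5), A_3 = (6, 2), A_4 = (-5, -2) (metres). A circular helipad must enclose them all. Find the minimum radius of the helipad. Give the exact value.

137/22

By Welzl's lemma the MEC is supported by two points (diametrically opposite) or three points (on a circumcircle).
The minimum enclosing circle is determined by three boundary points: A_1, A_3, A_4.
Their circumcentre is (27/22, -2) with r² = 18769/484.
The farthest remaining point A_2 is at distance² 5085/484 ≤ 18769/484.
r = √(18769/484) = 137/22.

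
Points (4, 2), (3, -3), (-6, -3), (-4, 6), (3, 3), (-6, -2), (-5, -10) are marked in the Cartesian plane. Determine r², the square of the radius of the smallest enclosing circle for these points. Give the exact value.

32125/484

The minimum enclosing circle of a finite set is fixed by two of the points (as a diameter) or three (as a circumcircle).
The minimum enclosing circle is determined by three boundary points: (4, 2), (-4, 6), (-5, -10).
Their circumcentre is (-67/22, -23/11) with r² = 32125/484.
The farthest remaining point (3, 3) is at distance² 30233/484 ≤ 32125/484.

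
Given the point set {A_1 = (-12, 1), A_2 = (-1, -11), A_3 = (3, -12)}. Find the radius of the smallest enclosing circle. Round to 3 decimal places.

9.925

Side lengths²: A_1A_2² = 265, A_1A_3² = 394, A_2A_3² = 17.
Since A_1A_3² = 394 ≥ 265 + 17 = 282, the angle opposite A_1A_3 is not acute, so the smallest enclosing circle has A_1A_3 as diameter.
Centre = midpoint of A_1A_3 = (-4.5, -5.5), r² = 394/4 = 98.5.
r = √(98.5) ≈ 9.925.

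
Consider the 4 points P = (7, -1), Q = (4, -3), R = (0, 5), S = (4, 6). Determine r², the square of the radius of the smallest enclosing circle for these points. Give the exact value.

21.58203125

The minimum enclosing circle is determined by three boundary points: P, Q, R.
Their circumcentre is (3.125, 1.5625) with r² = 21.58203125.
The farthest remaining point S is at distance² 20.45703125 ≤ 21.58203125.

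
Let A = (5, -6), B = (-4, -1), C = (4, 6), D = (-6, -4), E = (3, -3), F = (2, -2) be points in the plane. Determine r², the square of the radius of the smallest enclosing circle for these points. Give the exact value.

18125/338

A smallest enclosing disk is always determined by at most three of the input points on its boundary.
The minimum enclosing circle is determined by three boundary points: A, C, D.
Their circumcentre is (9/26, -9/26) with r² = 18125/338.
The farthest remaining point B is at distance² 6529/338 ≤ 18125/338.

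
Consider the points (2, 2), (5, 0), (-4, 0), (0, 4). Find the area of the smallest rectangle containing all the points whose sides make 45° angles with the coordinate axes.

In coordinates u = x + y, v = x − y the rectangle is axis-aligned; the map (x,y)→(u,v) scales areas by 2.
u-values: 4, 5, -4, 4; range = 5 − (-4) = 9.
v-values: 0, 5, -4, -4; range = 5 − (-4) = 9.
Area = (9 × 9) / 2 = 40.5.

40.5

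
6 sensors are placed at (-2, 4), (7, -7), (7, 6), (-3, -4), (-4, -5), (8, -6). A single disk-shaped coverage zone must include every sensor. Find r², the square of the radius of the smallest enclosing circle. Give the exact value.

62.5

By Welzl's lemma the MEC is supported by two points (diametrically opposite) or three points (on a circumcircle).
The minimum enclosing circle is determined by three boundary points: (7, -7), (7, 6), (-4, -5).
Their circumcentre is (2.5, -0.5) with r² = 62.5.
The farthest remaining point (8, -6) is at distance² 60.5 ≤ 62.5.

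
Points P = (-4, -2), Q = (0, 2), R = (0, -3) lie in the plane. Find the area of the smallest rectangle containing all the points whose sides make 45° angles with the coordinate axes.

20

In coordinates u = x + y, v = x − y the rectangle is axis-aligned; the map (x,y)→(u,v) scales areas by 2.
u-values: -6, 2, -3; range = 2 − (-6) = 8.
v-values: -2, -2, 3; range = 3 − (-2) = 5.
Area = (8 × 5) / 2 = 20.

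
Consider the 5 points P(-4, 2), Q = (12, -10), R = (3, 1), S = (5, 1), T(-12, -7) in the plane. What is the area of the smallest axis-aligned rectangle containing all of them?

x ranges over [-12, 12], width 24.
y ranges over [-10, 2], height 12.
Area = 24 × 12 = 288.

288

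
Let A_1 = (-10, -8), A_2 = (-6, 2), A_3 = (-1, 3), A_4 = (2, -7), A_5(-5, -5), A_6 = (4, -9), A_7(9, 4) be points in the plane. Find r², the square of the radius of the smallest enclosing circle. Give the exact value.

The farthest pair is A_1–A_7 with squared distance 505. The circle on this segment as diameter has centre (-0.5, -2) and r² = 505/4 = 126.25.
Check A_2: distance² to centre = 46.25 ≤ 126.25, so it lies inside.
All remaining points lie in this disk, and no smaller disk contains both endpoints, so this is the minimum enclosing circle.

126.25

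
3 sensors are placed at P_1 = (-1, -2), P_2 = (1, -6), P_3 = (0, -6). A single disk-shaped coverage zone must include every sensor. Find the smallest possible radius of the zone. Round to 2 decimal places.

2.24

Side lengths²: P_1P_2² = 20, P_1P_3² = 17, P_2P_3² = 1.
Since P_1P_2² = 20 ≥ 17 + 1 = 18, the angle opposite P_1P_2 is not acute, so the smallest enclosing circle has P_1P_2 as diameter.
Centre = midpoint of P_1P_2 = (0, -4), r² = 20/4 = 5.
r = √5 ≈ 2.24.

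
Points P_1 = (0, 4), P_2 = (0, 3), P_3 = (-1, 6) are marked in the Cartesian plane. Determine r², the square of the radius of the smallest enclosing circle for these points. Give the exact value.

Side lengths²: P_1P_2² = 1, P_1P_3² = 5, P_2P_3² = 10.
Since P_2P_3² = 10 ≥ 5 + 1 = 6, the angle opposite P_2P_3 is not acute, so the smallest enclosing circle has P_2P_3 as diameter.
Centre = midpoint of P_2P_3 = (-0.5, 4.5), r² = 10/4 = 2.5.

2.5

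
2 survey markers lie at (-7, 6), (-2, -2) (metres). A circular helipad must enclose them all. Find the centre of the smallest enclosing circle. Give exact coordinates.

(-4.5, 2)

The smallest circle enclosing two points has them as diameter endpoints.
Centre = midpoint = (-4.5, 2); r² = |(-7, 6)−(-2, -2)|²/4 = 89/4 = 22.25.
Centre = (-4.5, 2).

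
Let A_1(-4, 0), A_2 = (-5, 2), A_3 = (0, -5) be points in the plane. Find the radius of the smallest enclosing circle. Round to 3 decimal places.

4.301

Side lengths²: A_1A_2² = 5, A_1A_3² = 41, A_2A_3² = 74.
Since A_2A_3² = 74 ≥ 41 + 5 = 46, the angle opposite A_2A_3 is not acute, so the smallest enclosing circle has A_2A_3 as diameter.
Centre = midpoint of A_2A_3 = (-2.5, -1.5), r² = 74/4 = 18.5.
r = √(18.5) ≈ 4.301.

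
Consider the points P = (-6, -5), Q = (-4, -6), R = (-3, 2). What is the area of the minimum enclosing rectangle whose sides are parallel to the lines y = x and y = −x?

In coordinates u = x + y, v = x − y the rectangle is axis-aligned; the map (x,y)→(u,v) scales areas by 2.
u-values: -11, -10, -1; range = -1 − (-11) = 10.
v-values: -1, 2, -5; range = 2 − (-5) = 7.
Area = (10 × 7) / 2 = 35.

35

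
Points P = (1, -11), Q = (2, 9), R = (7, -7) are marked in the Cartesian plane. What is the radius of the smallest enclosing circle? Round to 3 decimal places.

10.012

Side lengths²: PQ² = 401, PR² = 52, QR² = 281.
Since PQ² = 401 ≥ 281 + 52 = 333, the angle opposite PQ is not acute, so the smallest enclosing circle has PQ as diameter.
Centre = midpoint of PQ = (1.5, -1), r² = 401/4 = 100.25.
r = √(100.25) ≈ 10.012.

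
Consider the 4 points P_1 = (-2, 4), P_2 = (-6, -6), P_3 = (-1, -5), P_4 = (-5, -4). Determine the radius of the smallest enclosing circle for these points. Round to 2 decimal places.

A smallest enclosing disk is always determined by at most three of the input points on its boundary.
The farthest pair is P_1–P_2 with squared distance 116. The circle on this segment as diameter has centre (-4, -1) and r² = 116/4 = 29.
Check P_3: distance² to centre = 25 ≤ 29, so it lies inside.
All remaining points lie in this disk, and no smaller disk contains both endpoints, so this is the minimum enclosing circle.
r = √29 ≈ 5.39.

5.39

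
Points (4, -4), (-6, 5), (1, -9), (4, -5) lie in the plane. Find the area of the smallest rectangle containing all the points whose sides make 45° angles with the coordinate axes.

In coordinates u = x + y, v = x − y the rectangle is axis-aligned; the map (x,y)→(u,v) scales areas by 2.
u-values: 0, -1, -8, -1; range = 0 − (-8) = 8.
v-values: 8, -11, 10, 9; range = 10 − (-11) = 21.
Area = (8 × 21) / 2 = 84.

84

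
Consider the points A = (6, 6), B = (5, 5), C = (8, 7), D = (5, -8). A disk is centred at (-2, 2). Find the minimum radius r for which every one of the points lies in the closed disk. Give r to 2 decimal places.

The required radius is the distance from (-2, 2) to the farthest point.
Squared distances: 80, 58, 125, 149.
Maximum is 149, attained at D.
r = √149 ≈ 12.21.

12.21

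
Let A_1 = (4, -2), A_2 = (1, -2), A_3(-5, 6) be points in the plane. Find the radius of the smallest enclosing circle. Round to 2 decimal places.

6.02

Side lengths²: A_1A_2² = 9, A_1A_3² = 145, A_2A_3² = 100.
Since A_1A_3² = 145 ≥ 100 + 9 = 109, the angle opposite A_1A_3 is not acute, so the smallest enclosing circle has A_1A_3 as diameter.
Centre = midpoint of A_1A_3 = (-0.5, 2), r² = 145/4 = 36.25.
r = √(36.25) ≈ 6.02.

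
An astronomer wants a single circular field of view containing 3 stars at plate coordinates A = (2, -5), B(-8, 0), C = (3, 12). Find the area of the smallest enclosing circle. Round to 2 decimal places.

246.36

Side lengths²: AB² = 125, AC² = 290, BC² = 265.
Since AC² = 290 < 265 + 125 = 390, the triangle is acute, so the smallest enclosing circle is the circumcircle.
Circumcentre = (1/14, 51/14), r² = 7685/98.
Area = π·r² = π·7685/98 ≈ 246.36.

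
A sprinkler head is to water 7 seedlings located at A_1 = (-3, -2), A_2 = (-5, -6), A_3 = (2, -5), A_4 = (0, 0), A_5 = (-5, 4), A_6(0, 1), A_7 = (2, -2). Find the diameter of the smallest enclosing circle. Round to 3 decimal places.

11.518

A smallest enclosing disk is always determined by at most three of the input points on its boundary.
The minimum enclosing circle is determined by three boundary points: A_2, A_3, A_5.
Their circumcentre is (-15/7, -1) with r² = 1625/49.
The farthest remaining point A_7 is at distance² 890/49 ≤ 1625/49.
Diameter = 2r = 2√(1625/49) ≈ 11.518.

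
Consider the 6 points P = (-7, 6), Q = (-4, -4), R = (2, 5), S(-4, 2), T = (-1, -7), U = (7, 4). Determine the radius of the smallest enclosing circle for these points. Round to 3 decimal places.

8.100

A smallest enclosing disk is always determined by at most three of the input points on its boundary.
The minimum enclosing circle is determined by three boundary points: P, T, U.
Their circumcentre is (-19/34, 37/34) with r² = 37925/578.
The farthest remaining point Q is at distance² 21809/578 ≤ 37925/578.
r = √(37925/578) ≈ 8.100.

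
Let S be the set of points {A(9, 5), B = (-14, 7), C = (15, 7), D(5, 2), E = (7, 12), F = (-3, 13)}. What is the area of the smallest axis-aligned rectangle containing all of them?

x ranges over [-14, 15], width 29.
y ranges over [2, 13], height 11.
Area = 29 × 11 = 319.

319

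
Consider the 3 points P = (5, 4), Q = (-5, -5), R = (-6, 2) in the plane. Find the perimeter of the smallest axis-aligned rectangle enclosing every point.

40

Width = max x − min x = 5 − (-6) = 11.
Height = max y − min y = 4 − (-5) = 9.
Perimeter = 2(11 + 9) = 40.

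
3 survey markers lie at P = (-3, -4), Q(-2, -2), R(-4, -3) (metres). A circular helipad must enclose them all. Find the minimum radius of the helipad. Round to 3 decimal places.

Side lengths²: PQ² = 5, PR² = 2, QR² = 5.
Since QR² = 5 < 5 + 2 = 7, the triangle is acute, so the smallest enclosing circle is the circumcircle.
Circumcentre = (-17/6, -17/6), r² = 25/18.
r = √(25/18) ≈ 1.179.

1.179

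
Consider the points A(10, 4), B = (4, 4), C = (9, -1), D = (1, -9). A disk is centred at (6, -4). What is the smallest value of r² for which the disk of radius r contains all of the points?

80

The required radius is the distance from (6, -4) to the farthest point.
Squared distances: 80, 68, 18, 50.
Maximum is 80, attained at A.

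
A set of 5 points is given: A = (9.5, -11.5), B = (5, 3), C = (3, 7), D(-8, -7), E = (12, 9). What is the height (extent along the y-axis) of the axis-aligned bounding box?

max y = 9, min y = -11.5, so height = 20.5.

20.5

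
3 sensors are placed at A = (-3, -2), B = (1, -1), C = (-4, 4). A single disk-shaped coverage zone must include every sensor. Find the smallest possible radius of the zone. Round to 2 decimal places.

Side lengths²: AB² = 17, AC² = 37, BC² = 50.
Since BC² = 50 < 37 + 17 = 54, the triangle is acute, so the smallest enclosing circle is the circumcircle.
Circumcentre = (-1.7, 1.3), r² = 12.58.
r = √(12.58) ≈ 3.55.

3.55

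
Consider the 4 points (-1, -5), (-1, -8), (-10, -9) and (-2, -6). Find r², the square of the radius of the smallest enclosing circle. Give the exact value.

24.25

By Welzl's lemma the MEC is supported by two points (diametrically opposite) or three points (on a circumcircle).
The farthest pair is (-1, -5)–(-10, -9) with squared distance 97. The circle on this segment as diameter has centre (-5.5, -7) and r² = 97/4 = 24.25.
Check (-1, -8): distance² to centre = 21.25 ≤ 24.25, so it lies inside.
All remaining points lie in this disk, and no smaller disk contains both endpoints, so this is the minimum enclosing circle.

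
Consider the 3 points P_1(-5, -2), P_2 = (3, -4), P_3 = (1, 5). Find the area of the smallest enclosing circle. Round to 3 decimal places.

Side lengths²: P_1P_2² = 68, P_1P_3² = 85, P_2P_3² = 85.
Since P_2P_3² = 85 < 85 + 68 = 153, the triangle is acute, so the smallest enclosing circle is the circumcircle.
Circumcentre = (-0.25, 0), r² = 26.5625.
Area = π·r² = π·26.5625 ≈ 83.449.

83.449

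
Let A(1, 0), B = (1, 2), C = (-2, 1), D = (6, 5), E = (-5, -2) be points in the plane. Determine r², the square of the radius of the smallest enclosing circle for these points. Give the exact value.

A smallest enclosing disk is always determined by at most three of the input points on its boundary.
The farthest pair is D–E with squared distance 170. The circle on this segment as diameter has centre (0.5, 1.5) and r² = 170/4 = 42.5.
Check A: distance² to centre = 2.5 ≤ 42.5, so it lies inside.
All remaining points lie in this disk, and no smaller disk contains both endpoints, so this is the minimum enclosing circle.

42.5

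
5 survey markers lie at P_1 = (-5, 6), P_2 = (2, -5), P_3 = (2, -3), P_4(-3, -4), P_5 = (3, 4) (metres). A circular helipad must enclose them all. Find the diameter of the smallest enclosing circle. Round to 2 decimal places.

13.04

The farthest pair is P_1–P_2 with squared distance 170. The circle on this segment as diameter has centre (-1.5, 0.5) and r² = 170/4 = 42.5.
Check P_3: distance² to centre = 24.5 ≤ 42.5, so it lies inside.
All remaining points lie in this disk, and no smaller disk contains both endpoints, so this is the minimum enclosing circle.
Diameter = 2r = 2√(42.5) ≈ 13.04.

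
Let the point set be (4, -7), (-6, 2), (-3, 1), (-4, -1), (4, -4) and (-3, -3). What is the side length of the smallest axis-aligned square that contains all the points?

The bounding box has width 10 and height 9.
An axis-aligned square enclosing the set must have side ≥ max(width, height).
So the minimum side is max(10, 9) = 10.

10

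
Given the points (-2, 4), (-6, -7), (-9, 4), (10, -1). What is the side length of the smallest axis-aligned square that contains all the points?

19

The bounding box has width 19 and height 11.
An axis-aligned square enclosing the set must have side ≥ max(width, height).
So the minimum side is max(19, 11) = 19.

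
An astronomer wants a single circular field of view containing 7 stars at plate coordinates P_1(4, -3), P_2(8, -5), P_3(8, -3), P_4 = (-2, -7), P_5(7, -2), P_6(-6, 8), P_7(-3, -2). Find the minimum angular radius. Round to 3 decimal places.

A smallest enclosing disk is always determined by at most three of the input points on its boundary.
The farthest pair is P_2–P_6 with squared distance 365. The circle on this segment as diameter has centre (1, 1.5) and r² = 365/4 = 91.25.
Check P_1: distance² to centre = 29.25 ≤ 91.25, so it lies inside.
All remaining points lie in this disk, and no smaller disk contains both endpoints, so this is the minimum enclosing circle.
r = √(91.25) ≈ 9.552.

9.552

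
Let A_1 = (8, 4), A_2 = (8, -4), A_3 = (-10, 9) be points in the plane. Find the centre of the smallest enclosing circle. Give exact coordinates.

Side lengths²: A_1A_2² = 64, A_1A_3² = 349, A_2A_3² = 493.
Since A_2A_3² = 493 ≥ 349 + 64 = 413, the angle opposite A_2A_3 is not acute, so the smallest enclosing circle has A_2A_3 as diameter.
Centre = midpoint of A_2A_3 = (-1, 2.5), r² = 493/4 = 123.25.
Centre = (-1, 2.5).

(-1, 2.5)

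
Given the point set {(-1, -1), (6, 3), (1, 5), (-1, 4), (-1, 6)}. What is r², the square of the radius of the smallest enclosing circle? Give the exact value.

1885/98

By Welzl's lemma the MEC is supported by two points (diametrically opposite) or three points (on a circumcircle).
The minimum enclosing circle is determined by three boundary points: (-1, -1), (6, 3), (-1, 6).
Their circumcentre is (23/14, 2.5) with r² = 1885/98.
The farthest remaining point (-1, 4) is at distance² 905/98 ≤ 1885/98.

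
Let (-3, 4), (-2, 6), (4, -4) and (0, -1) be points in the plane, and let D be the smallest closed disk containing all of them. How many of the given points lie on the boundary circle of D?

2

The minimum enclosing circle of a finite set is fixed by two of the points (as a diameter) or three (as a circumcircle).
The farthest pair is (-2, 6)–(4, -4) with squared distance 136. The circle on this segment as diameter has centre (1, 1) and r² = 136/4 = 34.
Check (-3, 4): distance² to centre = 25 ≤ 34, so it lies inside.
All remaining points lie in this disk, and no smaller disk contains both endpoints, so this is the minimum enclosing circle.
The points at distance exactly r from the centre are (-2, 6), (4, -4) — 2 points.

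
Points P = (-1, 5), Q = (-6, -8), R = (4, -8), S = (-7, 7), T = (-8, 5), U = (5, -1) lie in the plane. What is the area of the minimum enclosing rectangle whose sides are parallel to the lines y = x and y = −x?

234

In coordinates u = x + y, v = x − y the rectangle is axis-aligned; the map (x,y)→(u,v) scales areas by 2.
u-values: 4, -14, -4, 0, -3, 4; range = 4 − (-14) = 18.
v-values: -6, 2, 12, -14, -13, 6; range = 12 − (-14) = 26.
Area = (18 × 26) / 2 = 234.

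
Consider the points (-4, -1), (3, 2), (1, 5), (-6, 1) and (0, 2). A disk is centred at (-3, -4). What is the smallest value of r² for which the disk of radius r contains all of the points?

97

The required radius is the distance from (-3, -4) to the farthest point.
Squared distances: 10, 72, 97, 34, 45.
Maximum is 97, attained at (1, 5).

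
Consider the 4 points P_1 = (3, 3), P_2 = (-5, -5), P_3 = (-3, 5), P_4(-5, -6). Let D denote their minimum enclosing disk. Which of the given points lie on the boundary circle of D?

P_1, P_3, P_4

The minimum enclosing circle is determined by three boundary points: P_1, P_3, P_4.
Their circumcentre is (-23/14, -13/14) with r² = 3625/98.
The farthest remaining point P_2 is at distance² 2729/98 ≤ 3625/98.
The points at distance exactly r from the centre are P_1, P_3, P_4 — 3 points.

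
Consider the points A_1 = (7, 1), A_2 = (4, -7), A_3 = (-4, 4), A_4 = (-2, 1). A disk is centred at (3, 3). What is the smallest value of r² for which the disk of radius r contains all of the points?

The required radius is the distance from (3, 3) to the farthest point.
Squared distances: 20, 101, 50, 29.
Maximum is 101, attained at A_2.

101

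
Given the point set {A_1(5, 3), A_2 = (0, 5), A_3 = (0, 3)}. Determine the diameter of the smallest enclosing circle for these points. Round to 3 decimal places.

5.385

Side lengths²: A_1A_2² = 29, A_1A_3² = 25, A_2A_3² = 4.
Since A_1A_2² = 29 ≥ 25 + 4 = 29, the angle opposite A_1A_2 is not acute, so the smallest enclosing circle has A_1A_2 as diameter.
Centre = midpoint of A_1A_2 = (2.5, 4), r² = 29/4 = 7.25.
Diameter = 2r = 2√(7.25) ≈ 5.385.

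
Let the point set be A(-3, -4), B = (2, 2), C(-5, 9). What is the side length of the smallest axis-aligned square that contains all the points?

13

The bounding box has width 7 and height 13.
An axis-aligned square enclosing the set must have side ≥ max(width, height).
So the minimum side is max(7, 13) = 13.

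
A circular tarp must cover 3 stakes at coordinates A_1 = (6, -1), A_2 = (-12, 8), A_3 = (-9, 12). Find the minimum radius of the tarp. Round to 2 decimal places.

Side lengths²: A_1A_2² = 405, A_1A_3² = 394, A_2A_3² = 25.
Since A_1A_2² = 405 < 394 + 25 = 419, the triangle is acute, so the smallest enclosing circle is the circumcircle.
Circumcentre = (-59/22, 91/22), r² = 24625/242.
r = √(24625/242) ≈ 10.09.

10.09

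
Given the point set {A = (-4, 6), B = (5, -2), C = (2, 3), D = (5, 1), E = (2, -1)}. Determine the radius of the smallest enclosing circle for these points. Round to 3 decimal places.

The farthest pair is A–B with squared distance 145. The circle on this segment as diameter has centre (0.5, 2) and r² = 145/4 = 36.25.
Check C: distance² to centre = 3.25 ≤ 36.25, so it lies inside.
All remaining points lie in this disk, and no smaller disk contains both endpoints, so this is the minimum enclosing circle.
r = √(36.25) ≈ 6.021.

6.021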